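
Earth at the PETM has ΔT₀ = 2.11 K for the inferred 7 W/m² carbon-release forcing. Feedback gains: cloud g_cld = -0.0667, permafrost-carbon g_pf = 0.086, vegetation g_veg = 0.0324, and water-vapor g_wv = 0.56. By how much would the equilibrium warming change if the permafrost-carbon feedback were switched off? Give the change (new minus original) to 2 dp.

-0.99 K

Original: g = 0.6117, ΔT = 2.11/(1−0.6117) = 5.4339 K.
Without permafrost-carbon: g' = 0.5257, ΔT' = 2.11/(1−0.5257) = 4.4487 K.
Change = 4.4487 − 5.4339 = -0.99 K.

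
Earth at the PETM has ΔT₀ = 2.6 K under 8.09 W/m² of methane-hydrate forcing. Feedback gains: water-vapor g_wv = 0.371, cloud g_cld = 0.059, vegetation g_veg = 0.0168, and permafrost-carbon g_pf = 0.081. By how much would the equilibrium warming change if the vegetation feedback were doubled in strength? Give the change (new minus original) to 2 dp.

0.20 K

Original: g = 0.5278, ΔT = 2.6/(1−0.5278) = 5.5061 K.
With doubled vegetation: g' = 0.5446, ΔT' = 2.6/(1−0.5446) = 5.7093 K.
Change = 5.7093 − 5.5061 = 0.20 K.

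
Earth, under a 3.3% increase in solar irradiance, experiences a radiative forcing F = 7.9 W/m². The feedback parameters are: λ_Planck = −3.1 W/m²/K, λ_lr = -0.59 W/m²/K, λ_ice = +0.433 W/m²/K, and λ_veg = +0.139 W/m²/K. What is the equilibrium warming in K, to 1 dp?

2.5 K

Net feedback parameter λ = (−3.1) + (-0.59) + (+0.433) + (+0.139) = -3.118 W/m²/K.
ΔT = −F/λ = −7.9/(-3.118) = 2.5 K.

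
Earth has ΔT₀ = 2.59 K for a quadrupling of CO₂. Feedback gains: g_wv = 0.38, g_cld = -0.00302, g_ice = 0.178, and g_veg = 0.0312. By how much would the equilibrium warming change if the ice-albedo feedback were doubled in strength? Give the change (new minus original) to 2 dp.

4.72 K

Original: g = 0.58618, ΔT = 2.59/(1−0.58618) = 6.2588 K.
With doubled ice-albedo: g' = 0.76418, ΔT' = 2.59/(1−0.76418) = 10.9830 K.
Change = 10.9830 − 6.2588 = 4.72 K.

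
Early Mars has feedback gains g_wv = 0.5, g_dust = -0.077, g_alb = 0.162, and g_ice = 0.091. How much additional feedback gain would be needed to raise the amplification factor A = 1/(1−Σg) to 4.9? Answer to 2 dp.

Current total gain = 0.676.
Target gain for A = 4.9: g* = 1 − 1/4.9 = 0.7959.
Additional gain needed = 0.7959 − 0.676 = 0.12.

0.12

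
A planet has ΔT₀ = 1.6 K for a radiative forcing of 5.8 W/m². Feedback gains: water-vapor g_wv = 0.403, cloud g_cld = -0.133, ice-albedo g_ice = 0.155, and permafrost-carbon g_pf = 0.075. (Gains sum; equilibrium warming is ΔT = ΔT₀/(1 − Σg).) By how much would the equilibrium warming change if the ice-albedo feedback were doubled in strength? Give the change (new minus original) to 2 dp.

1.44 K

Original: g = 0.5, ΔT = 1.6/(1−0.5) = 3.2000 K.
With doubled ice-albedo: g' = 0.655, ΔT' = 1.6/(1−0.655) = 4.6377 K.
Change = 4.6377 − 3.2000 = 1.44 K.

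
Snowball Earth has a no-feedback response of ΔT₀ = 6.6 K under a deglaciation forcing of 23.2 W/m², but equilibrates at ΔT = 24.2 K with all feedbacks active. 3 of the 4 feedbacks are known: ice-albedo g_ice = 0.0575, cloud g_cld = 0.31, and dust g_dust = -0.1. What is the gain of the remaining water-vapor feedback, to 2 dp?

0.46

Amplification A = ΔT/ΔT₀ = 24.2/6.6 = 3.667.
Total gain g = 1 − 1/A = 1 − 1/3.667 = 0.7273.
Known gains sum to 0.0575 + 0.31 − 0.1 = 0.2675.
g_wv = 0.7273 − 0.2675 = 0.46.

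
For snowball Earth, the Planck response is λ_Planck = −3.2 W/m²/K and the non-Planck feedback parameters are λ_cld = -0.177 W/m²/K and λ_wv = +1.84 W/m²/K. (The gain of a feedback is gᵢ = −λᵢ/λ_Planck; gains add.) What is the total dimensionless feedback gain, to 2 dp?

Convert to gains: g_cld = -0.177/3.2 = -0.05531; g_wv = 1.84/3.2 = 0.575.
Total gain g = 0.51969.

0.52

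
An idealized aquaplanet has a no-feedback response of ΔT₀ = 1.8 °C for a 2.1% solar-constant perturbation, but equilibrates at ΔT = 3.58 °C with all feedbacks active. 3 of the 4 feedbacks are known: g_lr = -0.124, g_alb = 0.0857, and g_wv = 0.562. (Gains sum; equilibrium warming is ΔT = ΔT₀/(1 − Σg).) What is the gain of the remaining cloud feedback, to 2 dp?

-0.03

Amplification A = ΔT/ΔT₀ = 3.58/1.8 = 1.989.
Total gain g = 1 − 1/A = 1 − 1/1.989 = 0.4972.
Known gains sum to -0.124 + 0.0857 + 0.562 = 0.5237.
g_cld = 0.4972 − 0.5237 = -0.03.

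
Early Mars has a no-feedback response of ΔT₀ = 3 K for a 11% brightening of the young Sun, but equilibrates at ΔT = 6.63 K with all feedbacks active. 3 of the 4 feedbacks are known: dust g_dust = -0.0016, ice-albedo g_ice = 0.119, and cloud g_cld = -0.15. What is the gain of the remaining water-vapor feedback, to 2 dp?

Amplification A = ΔT/ΔT₀ = 6.63/3 = 2.21.
Total gain g = 1 − 1/A = 1 − 1/2.21 = 0.5475.
Known gains sum to -0.0016 + 0.119 − 0.15 = -0.0326.
g_wv = 0.5475 + 0.0326 = 0.58.

0.58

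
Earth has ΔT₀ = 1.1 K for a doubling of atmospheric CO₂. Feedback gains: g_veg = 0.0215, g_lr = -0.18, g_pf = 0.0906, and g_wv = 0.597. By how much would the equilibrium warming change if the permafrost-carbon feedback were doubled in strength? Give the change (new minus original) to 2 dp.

Original: g = 0.5291, ΔT = 1.1/(1−0.5291) = 2.3360 K.
With doubled permafrost-carbon: g' = 0.6197, ΔT' = 1.1/(1−0.6197) = 2.8925 K.
Change = 2.8925 − 2.3360 = 0.56 K.

0.56 K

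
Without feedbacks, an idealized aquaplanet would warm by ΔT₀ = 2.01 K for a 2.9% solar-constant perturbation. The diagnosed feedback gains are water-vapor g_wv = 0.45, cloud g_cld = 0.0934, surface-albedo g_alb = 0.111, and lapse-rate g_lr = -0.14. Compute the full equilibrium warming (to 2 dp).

Total gain g = 0.45 + 0.0934 + 0.111 − 0.14 = 0.5144.
Amplification A = 1/(1 − 0.5144) = 2.059.
ΔT = 2.01 × 2.059 = 4.14 K.

4.14 K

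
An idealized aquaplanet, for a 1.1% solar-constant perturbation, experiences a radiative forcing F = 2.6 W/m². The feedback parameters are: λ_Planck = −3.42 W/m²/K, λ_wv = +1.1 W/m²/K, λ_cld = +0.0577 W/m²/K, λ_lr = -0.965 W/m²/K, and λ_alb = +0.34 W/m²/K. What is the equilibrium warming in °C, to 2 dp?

0.90 °C

Net feedback parameter λ = (−3.42) + (+1.1) + (+0.0577) + (-0.965) + (+0.34) = -2.8873 W/m²/K.
ΔT = −F/λ = −2.6/(-2.8873) = 0.90 °C.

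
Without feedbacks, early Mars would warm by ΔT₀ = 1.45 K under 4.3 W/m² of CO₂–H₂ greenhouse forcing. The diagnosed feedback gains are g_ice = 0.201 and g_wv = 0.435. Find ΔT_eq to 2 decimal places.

3.98 K

Total gain g = 0.201 + 0.435 = 0.636.
Amplification A = 1/(1 − 0.636) = 2.747.
ΔT = 1.45 × 2.747 = 3.98 K.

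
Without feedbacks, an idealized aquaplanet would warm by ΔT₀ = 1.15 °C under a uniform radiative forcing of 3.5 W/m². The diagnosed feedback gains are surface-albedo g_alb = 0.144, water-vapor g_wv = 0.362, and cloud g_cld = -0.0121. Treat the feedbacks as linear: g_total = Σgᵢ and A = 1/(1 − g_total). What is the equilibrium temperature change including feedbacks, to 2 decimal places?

2.27 °C

Total gain g = 0.144 + 0.362 − 0.0121 = 0.4939.
Amplification A = 1/(1 − 0.4939) = 1.976.
ΔT = 1.15 × 1.976 = 2.27 °C.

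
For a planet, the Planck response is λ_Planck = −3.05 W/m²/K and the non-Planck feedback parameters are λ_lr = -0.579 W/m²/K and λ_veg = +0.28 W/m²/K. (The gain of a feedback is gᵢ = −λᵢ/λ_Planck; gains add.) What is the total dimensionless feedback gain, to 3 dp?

Convert to gains: g_lr = -0.579/3.05 = -0.1898; g_veg = 0.28/3.05 = 0.0918.
Total gain g = -0.098.

-0.098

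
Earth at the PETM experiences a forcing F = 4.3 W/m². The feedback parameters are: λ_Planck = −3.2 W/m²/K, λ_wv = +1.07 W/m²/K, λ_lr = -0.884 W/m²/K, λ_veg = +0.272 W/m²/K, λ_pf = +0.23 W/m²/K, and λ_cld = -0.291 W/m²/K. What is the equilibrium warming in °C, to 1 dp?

1.5 °C

Net feedback parameter λ = (−3.2) + (+1.07) + (-0.884) + (+0.272) + (+0.23) + (-0.291) = -2.803 W/m²/K.
ΔT = −F/λ = −4.3/(-2.803) = 1.5 °C.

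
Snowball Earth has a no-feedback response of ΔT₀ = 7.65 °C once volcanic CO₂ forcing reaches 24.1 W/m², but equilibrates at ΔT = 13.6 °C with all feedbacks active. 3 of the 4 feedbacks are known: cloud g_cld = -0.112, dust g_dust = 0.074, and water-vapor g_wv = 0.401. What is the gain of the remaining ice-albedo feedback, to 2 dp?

0.07

Amplification A = ΔT/ΔT₀ = 13.6/7.65 = 1.778.
Total gain g = 1 − 1/A = 1 − 1/1.778 = 0.4376.
Known gains sum to -0.112 + 0.074 + 0.401 = 0.363.
g_ice = 0.4376 − 0.363 = 0.07.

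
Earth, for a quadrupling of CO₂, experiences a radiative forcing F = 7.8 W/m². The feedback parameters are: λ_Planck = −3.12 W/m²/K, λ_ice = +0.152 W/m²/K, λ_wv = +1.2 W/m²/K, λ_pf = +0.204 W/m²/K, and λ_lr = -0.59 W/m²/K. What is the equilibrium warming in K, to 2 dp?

Net feedback parameter λ = (−3.12) + (+0.152) + (+1.2) + (+0.204) + (-0.59) = -2.154 W/m²/K.
ΔT = −F/λ = −7.8/(-2.154) = 3.62 K.

3.62 K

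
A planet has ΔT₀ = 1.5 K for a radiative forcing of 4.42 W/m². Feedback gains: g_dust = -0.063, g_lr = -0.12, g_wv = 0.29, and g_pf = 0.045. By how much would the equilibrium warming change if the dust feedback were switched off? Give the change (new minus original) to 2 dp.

0.14 K

Original: g = 0.152, ΔT = 1.5/(1−0.152) = 1.7689 K.
Without dust: g' = 0.215, ΔT' = 1.5/(1−0.215) = 1.9108 K.
Change = 1.9108 − 1.7689 = 0.14 K.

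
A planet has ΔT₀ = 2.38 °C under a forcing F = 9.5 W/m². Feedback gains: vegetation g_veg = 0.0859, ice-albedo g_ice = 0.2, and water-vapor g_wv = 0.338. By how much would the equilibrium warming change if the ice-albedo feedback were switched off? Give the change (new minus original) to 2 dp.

-2.20 °C

Original: g = 0.6239, ΔT = 2.38/(1−0.6239) = 6.3281 °C.
Without ice-albedo: g' = 0.4239, ΔT' = 2.38/(1−0.4239) = 4.1312 °C.
Change = 4.1312 − 6.3281 = -2.20 °C.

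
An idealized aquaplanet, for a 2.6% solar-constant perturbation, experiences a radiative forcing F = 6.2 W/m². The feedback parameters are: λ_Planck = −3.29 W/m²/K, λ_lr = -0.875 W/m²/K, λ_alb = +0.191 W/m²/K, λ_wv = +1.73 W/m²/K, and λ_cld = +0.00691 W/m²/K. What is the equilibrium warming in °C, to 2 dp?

Net feedback parameter λ = (−3.29) + (-0.875) + (+0.191) + (+1.73) + (+0.00691) = -2.23709 W/m²/K.
ΔT = −F/λ = −6.2/(-2.23709) = 2.77 °C.

2.77 °C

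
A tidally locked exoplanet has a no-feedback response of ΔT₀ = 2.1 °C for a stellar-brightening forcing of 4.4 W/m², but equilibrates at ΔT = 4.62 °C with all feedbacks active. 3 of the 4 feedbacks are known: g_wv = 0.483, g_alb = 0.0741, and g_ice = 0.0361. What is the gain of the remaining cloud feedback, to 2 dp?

Amplification A = ΔT/ΔT₀ = 4.62/2.1 = 2.2.
Total gain g = 1 − 1/A = 1 − 1/2.2 = 0.5455.
Known gains sum to 0.483 + 0.0741 + 0.0361 = 0.5932.
g_cld = 0.5455 − 0.5932 = -0.05.

-0.05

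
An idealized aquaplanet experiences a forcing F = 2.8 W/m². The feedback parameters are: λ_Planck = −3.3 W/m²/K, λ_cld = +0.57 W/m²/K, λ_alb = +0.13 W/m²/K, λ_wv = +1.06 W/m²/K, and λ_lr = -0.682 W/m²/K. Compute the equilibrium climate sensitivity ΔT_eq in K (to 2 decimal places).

Net feedback parameter λ = (−3.3) + (+0.57) + (+0.13) + (+1.06) + (-0.682) = -2.222 W/m²/K.
ΔT = −F/λ = −2.8/(-2.222) = 1.26 K.

1.26 K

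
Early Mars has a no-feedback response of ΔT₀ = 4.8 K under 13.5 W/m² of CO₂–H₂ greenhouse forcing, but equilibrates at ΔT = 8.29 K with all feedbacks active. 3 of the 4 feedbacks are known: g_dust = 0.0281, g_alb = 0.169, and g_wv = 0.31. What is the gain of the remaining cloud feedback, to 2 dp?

Amplification A = ΔT/ΔT₀ = 8.29/4.8 = 1.727.
Total gain g = 1 − 1/A = 1 − 1/1.727 = 0.421.
Known gains sum to 0.0281 + 0.169 + 0.31 = 0.5071.
g_cld = 0.421 − 0.5071 = -0.09.

-0.09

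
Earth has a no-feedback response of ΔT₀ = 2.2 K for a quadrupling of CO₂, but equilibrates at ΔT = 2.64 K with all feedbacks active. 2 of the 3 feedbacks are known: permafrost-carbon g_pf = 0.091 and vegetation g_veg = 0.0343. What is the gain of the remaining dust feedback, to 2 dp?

0.04

Amplification A = ΔT/ΔT₀ = 2.64/2.2 = 1.2.
Total gain g = 1 − 1/A = 1 − 1/1.2 = 0.1667.
Known gains sum to 0.091 + 0.0343 = 0.1253.
g_dust = 0.1667 − 0.1253 = 0.04.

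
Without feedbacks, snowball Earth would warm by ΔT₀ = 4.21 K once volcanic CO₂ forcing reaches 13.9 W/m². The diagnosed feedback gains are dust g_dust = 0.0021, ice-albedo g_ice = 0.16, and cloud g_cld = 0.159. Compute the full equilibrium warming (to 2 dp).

Total gain g = 0.0021 + 0.16 + 0.159 = 0.3211.
Amplification A = 1/(1 − 0.3211) = 1.473.
ΔT = 4.21 × 1.473 = 6.20 K.

6.20 K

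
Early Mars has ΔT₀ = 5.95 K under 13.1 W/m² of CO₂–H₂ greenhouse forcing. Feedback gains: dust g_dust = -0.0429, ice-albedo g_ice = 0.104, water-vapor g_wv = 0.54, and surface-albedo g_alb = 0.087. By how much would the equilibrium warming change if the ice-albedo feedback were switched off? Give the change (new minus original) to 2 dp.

Original: g = 0.6881, ΔT = 5.95/(1−0.6881) = 19.0766 K.
Without ice-albedo: g' = 0.5841, ΔT' = 5.95/(1−0.5841) = 14.3063 K.
Change = 14.3063 − 19.0766 = -4.77 K.

-4.77 K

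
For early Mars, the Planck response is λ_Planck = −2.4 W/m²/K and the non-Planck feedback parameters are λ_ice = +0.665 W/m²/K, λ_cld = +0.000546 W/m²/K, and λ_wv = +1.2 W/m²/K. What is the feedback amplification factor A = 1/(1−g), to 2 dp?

Convert to gains: g_ice = 0.665/2.4 = 0.2771; g_cld = 0.000546/2.4 = 0.000228; g_wv = 1.2/2.4 = 0.5.
Total gain g = 0.777328.
A = 1/(1 − 0.777328) = 4.49.

4.49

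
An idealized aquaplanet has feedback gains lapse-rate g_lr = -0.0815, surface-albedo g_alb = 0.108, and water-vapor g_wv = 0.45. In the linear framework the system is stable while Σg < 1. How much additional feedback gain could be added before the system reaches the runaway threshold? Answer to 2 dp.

Current total gain = -0.0815 + 0.108 + 0.45 = 0.4765.
Margin to runaway = 1 − 0.4765 = 0.52.

0.52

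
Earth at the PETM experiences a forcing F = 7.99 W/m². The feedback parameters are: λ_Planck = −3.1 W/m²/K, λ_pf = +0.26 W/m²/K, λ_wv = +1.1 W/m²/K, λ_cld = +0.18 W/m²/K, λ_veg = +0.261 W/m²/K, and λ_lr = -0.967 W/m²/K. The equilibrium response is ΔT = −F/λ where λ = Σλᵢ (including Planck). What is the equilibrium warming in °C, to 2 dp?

Net feedback parameter λ = (−3.1) + (+0.26) + (+1.1) + (+0.18) + (+0.261) + (-0.967) = -2.266 W/m²/K.
ΔT = −F/λ = −7.99/(-2.266) = 3.53 °C.

3.53 °C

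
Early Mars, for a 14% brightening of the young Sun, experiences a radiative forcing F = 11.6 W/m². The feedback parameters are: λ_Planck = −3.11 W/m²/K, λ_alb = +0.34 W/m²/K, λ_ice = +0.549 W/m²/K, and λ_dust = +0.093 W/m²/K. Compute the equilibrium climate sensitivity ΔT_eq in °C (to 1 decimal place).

5.5 °C

Net feedback parameter λ = (−3.11) + (+0.34) + (+0.549) + (+0.093) = -2.128 W/m²/K.
ΔT = −F/λ = −11.6/(-2.128) = 5.5 °C.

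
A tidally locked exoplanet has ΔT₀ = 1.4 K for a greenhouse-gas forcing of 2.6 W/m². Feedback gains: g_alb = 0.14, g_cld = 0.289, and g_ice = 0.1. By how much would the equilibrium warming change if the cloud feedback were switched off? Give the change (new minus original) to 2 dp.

Original: g = 0.529, ΔT = 1.4/(1−0.529) = 2.9724 K.
Without cloud: g' = 0.24, ΔT' = 1.4/(1−0.24) = 1.8421 K.
Change = 1.8421 − 2.9724 = -1.13 K.

-1.13 K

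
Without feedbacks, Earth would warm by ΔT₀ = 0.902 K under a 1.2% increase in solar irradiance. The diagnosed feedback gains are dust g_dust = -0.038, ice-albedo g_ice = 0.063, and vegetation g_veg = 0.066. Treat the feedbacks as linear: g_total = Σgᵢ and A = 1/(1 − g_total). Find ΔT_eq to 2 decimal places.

Total gain g = -0.038 + 0.063 + 0.066 = 0.091.
Amplification A = 1/(1 − 0.091) = 1.1.
ΔT = 0.902 × 1.1 = 0.99 K.

0.99 K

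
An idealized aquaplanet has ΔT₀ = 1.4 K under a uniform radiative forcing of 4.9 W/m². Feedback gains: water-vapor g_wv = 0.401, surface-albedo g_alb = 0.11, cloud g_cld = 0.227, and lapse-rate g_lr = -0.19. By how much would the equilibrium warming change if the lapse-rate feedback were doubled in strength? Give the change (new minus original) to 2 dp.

Original: g = 0.548, ΔT = 1.4/(1−0.548) = 3.0973 K.
With doubled lapse-rate: g' = 0.358, ΔT' = 1.4/(1−0.358) = 2.1807 K.
Change = 2.1807 − 3.0973 = -0.92 K.

-0.92 K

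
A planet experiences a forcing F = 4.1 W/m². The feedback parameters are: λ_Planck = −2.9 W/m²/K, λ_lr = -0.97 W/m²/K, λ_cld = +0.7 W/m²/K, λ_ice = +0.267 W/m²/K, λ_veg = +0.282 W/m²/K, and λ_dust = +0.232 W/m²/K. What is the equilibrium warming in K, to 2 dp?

Net feedback parameter λ = (−2.9) + (-0.97) + (+0.7) + (+0.267) + (+0.282) + (+0.232) = -2.389 W/m²/K.
ΔT = −F/λ = −4.1/(-2.389) = 1.72 K.

1.72 K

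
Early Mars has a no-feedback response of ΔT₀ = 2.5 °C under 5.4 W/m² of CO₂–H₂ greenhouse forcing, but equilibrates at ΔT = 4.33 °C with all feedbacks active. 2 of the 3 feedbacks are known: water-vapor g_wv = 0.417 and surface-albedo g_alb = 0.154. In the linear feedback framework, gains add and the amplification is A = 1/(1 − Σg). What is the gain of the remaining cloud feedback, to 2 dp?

-0.15

Amplification A = ΔT/ΔT₀ = 4.33/2.5 = 1.732.
Total gain g = 1 − 1/A = 1 − 1/1.732 = 0.4226.
Known gains sum to 0.417 + 0.154 = 0.571.
g_cld = 0.4226 − 0.571 = -0.15.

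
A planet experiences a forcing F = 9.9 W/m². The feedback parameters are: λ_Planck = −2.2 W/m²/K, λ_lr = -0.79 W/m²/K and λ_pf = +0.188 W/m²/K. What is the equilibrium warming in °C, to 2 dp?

3.53 °C

Net feedback parameter λ = (−2.2) + (-0.79) + (+0.188) = -2.802 W/m²/K.
ΔT = −F/λ = −9.9/(-2.802) = 3.53 °C.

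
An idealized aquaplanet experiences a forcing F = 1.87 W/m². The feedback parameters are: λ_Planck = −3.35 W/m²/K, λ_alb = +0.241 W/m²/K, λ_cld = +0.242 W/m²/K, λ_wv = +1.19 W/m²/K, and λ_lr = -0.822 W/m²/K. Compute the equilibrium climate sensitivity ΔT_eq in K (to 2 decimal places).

Net feedback parameter λ = (−3.35) + (+0.241) + (+0.242) + (+1.19) + (-0.822) = -2.499 W/m²/K.
ΔT = −F/λ = −1.87/(-2.499) = 0.75 K.

0.75 K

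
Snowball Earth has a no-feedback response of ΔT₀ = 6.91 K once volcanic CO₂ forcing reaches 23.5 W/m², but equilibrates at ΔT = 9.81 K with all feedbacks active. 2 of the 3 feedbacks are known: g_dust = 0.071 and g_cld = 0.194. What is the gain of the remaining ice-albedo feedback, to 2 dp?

0.03

Amplification A = ΔT/ΔT₀ = 9.81/6.91 = 1.42.
Total gain g = 1 − 1/A = 1 − 1/1.42 = 0.2958.
Known gains sum to 0.071 + 0.194 = 0.265.
g_ice = 0.2958 − 0.265 = 0.03.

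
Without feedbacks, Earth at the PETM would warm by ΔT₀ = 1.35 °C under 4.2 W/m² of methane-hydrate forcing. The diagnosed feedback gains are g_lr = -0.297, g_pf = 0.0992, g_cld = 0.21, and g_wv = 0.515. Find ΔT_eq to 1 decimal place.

Total gain g = -0.297 + 0.0992 + 0.21 + 0.515 = 0.5272.
Amplification A = 1/(1 − 0.5272) = 2.115.
ΔT = 1.35 × 2.115 = 2.9 °C.

2.9 °C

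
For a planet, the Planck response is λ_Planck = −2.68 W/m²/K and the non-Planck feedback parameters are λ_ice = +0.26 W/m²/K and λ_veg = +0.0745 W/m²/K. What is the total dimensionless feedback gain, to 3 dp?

Convert to gains: g_ice = 0.26/2.68 = 0.09701; g_veg = 0.0745/2.68 = 0.0278.
Total gain g = 0.12481.

0.125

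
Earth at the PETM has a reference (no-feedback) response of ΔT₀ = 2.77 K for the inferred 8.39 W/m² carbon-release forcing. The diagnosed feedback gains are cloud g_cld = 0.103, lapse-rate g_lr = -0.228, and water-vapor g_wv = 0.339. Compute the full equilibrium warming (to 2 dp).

3.52 K

Total gain g = 0.103 − 0.228 + 0.339 = 0.214.
Amplification A = 1/(1 − 0.214) = 1.272.
ΔT = 2.77 × 1.272 = 3.52 K.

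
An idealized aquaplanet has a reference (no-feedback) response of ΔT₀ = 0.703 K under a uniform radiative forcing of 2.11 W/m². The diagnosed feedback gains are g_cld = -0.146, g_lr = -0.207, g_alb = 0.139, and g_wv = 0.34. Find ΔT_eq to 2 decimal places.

Total gain g = -0.146 − 0.207 + 0.139 + 0.34 = 0.126.
Amplification A = 1/(1 − 0.126) = 1.144.
ΔT = 0.703 × 1.144 = 0.80 K.

0.80 K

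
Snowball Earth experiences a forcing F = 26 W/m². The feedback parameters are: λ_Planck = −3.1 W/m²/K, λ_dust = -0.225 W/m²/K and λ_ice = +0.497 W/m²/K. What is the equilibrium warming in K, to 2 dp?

9.19 K

Net feedback parameter λ = (−3.1) + (-0.225) + (+0.497) = -2.828 W/m²/K.
ΔT = −F/λ = −26/(-2.828) = 9.19 K.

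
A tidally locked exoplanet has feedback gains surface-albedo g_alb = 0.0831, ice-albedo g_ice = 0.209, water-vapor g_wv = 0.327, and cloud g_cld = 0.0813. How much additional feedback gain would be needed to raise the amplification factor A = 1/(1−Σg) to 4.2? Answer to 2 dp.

Current total gain = 0.7004.
Target gain for A = 4.2: g* = 1 − 1/4.2 = 0.7619.
Additional gain needed = 0.7619 − 0.7004 = 0.06.

0.06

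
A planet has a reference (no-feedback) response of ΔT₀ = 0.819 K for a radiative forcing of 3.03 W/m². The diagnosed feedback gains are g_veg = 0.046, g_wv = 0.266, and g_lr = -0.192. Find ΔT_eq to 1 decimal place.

0.9 K

Total gain g = 0.046 + 0.266 − 0.192 = 0.12.
Amplification A = 1/(1 − 0.12) = 1.136.
ΔT = 0.819 × 1.136 = 0.9 K.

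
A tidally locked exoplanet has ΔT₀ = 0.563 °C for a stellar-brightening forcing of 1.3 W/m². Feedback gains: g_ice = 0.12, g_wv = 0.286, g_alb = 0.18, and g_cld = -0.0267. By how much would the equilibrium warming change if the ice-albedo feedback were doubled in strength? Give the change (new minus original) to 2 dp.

Original: g = 0.5593, ΔT = 0.563/(1−0.5593) = 1.2775 °C.
With doubled ice-albedo: g' = 0.6793, ΔT' = 0.563/(1−0.6793) = 1.7555 °C.
Change = 1.7555 − 1.2775 = 0.48 °C.

0.48 °C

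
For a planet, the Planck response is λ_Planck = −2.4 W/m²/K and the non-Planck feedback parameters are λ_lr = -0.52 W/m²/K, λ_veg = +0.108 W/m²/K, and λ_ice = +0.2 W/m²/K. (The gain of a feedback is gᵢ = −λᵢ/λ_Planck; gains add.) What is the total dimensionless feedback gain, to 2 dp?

-0.09

Convert to gains: g_lr = -0.52/2.4 = -0.2167; g_veg = 0.108/2.4 = 0.045; g_ice = 0.2/2.4 = 0.08333.
Total gain g = -0.08837.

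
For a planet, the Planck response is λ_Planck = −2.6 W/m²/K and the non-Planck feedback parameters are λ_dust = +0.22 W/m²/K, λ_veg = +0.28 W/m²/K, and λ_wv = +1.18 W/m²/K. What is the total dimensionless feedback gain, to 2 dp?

0.65

Convert to gains: g_dust = 0.22/2.6 = 0.08462; g_veg = 0.28/2.6 = 0.1077; g_wv = 1.18/2.6 = 0.4538.
Total gain g = 0.64612.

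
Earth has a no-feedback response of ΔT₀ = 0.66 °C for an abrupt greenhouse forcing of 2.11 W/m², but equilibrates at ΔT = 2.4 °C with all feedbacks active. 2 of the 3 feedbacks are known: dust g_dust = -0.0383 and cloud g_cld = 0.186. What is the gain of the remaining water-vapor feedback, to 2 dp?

0.58

Amplification A = ΔT/ΔT₀ = 2.4/0.66 = 3.636.
Total gain g = 1 − 1/A = 1 − 1/3.636 = 0.725.
Known gains sum to -0.0383 + 0.186 = 0.1477.
g_wv = 0.725 − 0.1477 = 0.58.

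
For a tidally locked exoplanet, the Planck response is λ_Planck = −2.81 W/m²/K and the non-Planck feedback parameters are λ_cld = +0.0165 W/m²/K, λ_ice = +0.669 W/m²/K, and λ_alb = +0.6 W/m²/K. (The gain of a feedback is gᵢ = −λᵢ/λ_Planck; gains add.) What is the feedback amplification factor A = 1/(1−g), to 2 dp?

1.84

Convert to gains: g_cld = 0.0165/2.81 = 0.005872; g_ice = 0.669/2.81 = 0.2381; g_alb = 0.6/2.81 = 0.2135.
Total gain g = 0.457472.
A = 1/(1 − 0.457472) = 1.84.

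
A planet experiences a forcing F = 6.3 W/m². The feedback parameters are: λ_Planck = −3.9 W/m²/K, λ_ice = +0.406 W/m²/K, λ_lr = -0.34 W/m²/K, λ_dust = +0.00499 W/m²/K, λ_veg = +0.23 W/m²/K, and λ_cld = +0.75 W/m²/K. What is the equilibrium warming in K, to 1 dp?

2.2 K

Net feedback parameter λ = (−3.9) + (+0.406) + (-0.34) + (+0.00499) + (+0.23) + (+0.75) = -2.84901 W/m²/K.
ΔT = −F/λ = −6.3/(-2.84901) = 2.2 K.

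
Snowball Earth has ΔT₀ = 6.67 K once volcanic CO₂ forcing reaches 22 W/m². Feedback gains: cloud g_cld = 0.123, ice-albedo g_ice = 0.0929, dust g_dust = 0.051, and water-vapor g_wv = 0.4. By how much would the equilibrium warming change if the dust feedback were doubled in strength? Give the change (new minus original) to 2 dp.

3.62 K

Original: g = 0.6669, ΔT = 6.67/(1−0.6669) = 20.0240 K.
With doubled dust: g' = 0.7179, ΔT' = 6.67/(1−0.7179) = 23.6441 K.
Change = 23.6441 − 20.0240 = 3.62 K.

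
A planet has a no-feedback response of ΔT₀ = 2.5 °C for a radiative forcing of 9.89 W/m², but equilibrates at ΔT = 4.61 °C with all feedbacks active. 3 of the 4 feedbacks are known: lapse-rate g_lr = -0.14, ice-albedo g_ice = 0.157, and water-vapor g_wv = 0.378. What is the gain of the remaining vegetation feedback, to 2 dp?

Amplification A = ΔT/ΔT₀ = 4.61/2.5 = 1.844.
Total gain g = 1 − 1/A = 1 − 1/1.844 = 0.4577.
Known gains sum to -0.14 + 0.157 + 0.378 = 0.395.
g_veg = 0.4577 − 0.395 = 0.06.

0.06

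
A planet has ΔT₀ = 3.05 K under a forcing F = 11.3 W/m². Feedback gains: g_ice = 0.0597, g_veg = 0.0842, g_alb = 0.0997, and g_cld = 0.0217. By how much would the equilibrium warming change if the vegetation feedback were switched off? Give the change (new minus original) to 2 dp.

-0.43 K

Original: g = 0.2653, ΔT = 3.05/(1−0.2653) = 4.1514 K.
Without vegetation: g' = 0.1811, ΔT' = 3.05/(1−0.1811) = 3.7245 K.
Change = 3.7245 − 4.1514 = -0.43 K.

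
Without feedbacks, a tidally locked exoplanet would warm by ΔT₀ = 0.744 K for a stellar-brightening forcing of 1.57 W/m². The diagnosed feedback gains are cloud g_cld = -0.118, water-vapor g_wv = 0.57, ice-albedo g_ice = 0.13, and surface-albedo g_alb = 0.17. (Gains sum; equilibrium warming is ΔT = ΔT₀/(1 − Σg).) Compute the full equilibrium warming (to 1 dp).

3.0 K

Total gain g = -0.118 + 0.57 + 0.13 + 0.17 = 0.752.
Amplification A = 1/(1 − 0.752) = 4.032.
ΔT = 0.744 × 4.032 = 3.0 K.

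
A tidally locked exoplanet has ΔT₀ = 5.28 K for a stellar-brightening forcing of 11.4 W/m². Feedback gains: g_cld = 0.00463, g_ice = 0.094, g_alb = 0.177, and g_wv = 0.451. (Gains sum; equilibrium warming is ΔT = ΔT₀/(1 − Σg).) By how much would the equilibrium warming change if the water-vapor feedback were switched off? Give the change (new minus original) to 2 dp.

Original: g = 0.72663, ΔT = 5.28/(1−0.72663) = 19.3145 K.
Without water-vapor: g' = 0.27563, ΔT' = 5.28/(1−0.27563) = 7.2891 K.
Change = 7.2891 − 19.3145 = -12.03 K.

-12.03 K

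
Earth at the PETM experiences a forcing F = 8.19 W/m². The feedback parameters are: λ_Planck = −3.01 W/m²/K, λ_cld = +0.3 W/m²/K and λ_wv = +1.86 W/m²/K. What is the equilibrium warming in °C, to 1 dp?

Net feedback parameter λ = (−3.01) + (+0.3) + (+1.86) = -0.85 W/m²/K.
ΔT = −F/λ = −8.19/(-0.85) = 9.6 °C.

9.6 °C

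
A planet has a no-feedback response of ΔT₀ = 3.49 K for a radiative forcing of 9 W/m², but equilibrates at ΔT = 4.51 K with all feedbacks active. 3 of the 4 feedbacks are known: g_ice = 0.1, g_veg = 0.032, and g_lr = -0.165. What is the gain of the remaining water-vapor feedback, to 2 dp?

0.26

Amplification A = ΔT/ΔT₀ = 4.51/3.49 = 1.292.
Total gain g = 1 − 1/A = 1 − 1/1.292 = 0.226.
Known gains sum to 0.1 + 0.032 − 0.165 = -0.033.
g_wv = 0.226 + 0.033 = 0.26.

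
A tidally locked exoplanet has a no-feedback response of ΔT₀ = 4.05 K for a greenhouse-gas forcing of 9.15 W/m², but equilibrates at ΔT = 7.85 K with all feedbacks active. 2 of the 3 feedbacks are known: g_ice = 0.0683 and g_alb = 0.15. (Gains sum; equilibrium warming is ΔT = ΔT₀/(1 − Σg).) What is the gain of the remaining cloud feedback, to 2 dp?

Amplification A = ΔT/ΔT₀ = 7.85/4.05 = 1.938.
Total gain g = 1 − 1/A = 1 − 1/1.938 = 0.484.
Known gains sum to 0.0683 + 0.15 = 0.2183.
g_cld = 0.484 − 0.2183 = 0.27.

0.27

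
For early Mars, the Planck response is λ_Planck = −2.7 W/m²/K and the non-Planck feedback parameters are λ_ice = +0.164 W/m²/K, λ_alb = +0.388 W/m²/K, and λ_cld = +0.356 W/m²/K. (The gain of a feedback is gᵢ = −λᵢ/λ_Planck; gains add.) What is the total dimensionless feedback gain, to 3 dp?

Convert to gains: g_ice = 0.164/2.7 = 0.06074; g_alb = 0.388/2.7 = 0.1437; g_cld = 0.356/2.7 = 0.1319.
Total gain g = 0.33634.

0.336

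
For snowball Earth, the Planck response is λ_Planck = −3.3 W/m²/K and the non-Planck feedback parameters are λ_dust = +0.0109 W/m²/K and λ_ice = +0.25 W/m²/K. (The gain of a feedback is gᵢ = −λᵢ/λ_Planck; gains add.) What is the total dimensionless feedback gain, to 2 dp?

0.08

Convert to gains: g_dust = 0.0109/3.3 = 0.003303; g_ice = 0.25/3.3 = 0.07576.
Total gain g = 0.079063.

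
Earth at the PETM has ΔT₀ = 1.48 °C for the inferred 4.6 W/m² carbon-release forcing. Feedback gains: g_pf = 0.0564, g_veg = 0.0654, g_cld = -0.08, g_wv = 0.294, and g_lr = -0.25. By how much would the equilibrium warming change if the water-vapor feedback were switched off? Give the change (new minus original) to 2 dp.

-0.39 °C

Original: g = 0.0858, ΔT = 1.48/(1−0.0858) = 1.6189 °C.
Without water-vapor: g' = -0.2082, ΔT' = 1.48/(1+0.2082) = 1.2250 °C.
Change = 1.2250 − 1.6189 = -0.39 °C.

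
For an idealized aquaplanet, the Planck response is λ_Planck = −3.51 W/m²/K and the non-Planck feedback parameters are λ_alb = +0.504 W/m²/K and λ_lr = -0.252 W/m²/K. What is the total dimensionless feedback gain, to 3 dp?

0.072

Convert to gains: g_alb = 0.504/3.51 = 0.1436; g_lr = -0.252/3.51 = -0.07179.
Total gain g = 0.07181.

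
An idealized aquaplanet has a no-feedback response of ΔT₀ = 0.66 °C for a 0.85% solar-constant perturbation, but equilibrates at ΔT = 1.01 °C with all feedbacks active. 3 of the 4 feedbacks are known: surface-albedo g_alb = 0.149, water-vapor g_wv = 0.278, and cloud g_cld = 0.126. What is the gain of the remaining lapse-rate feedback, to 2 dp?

-0.21

Amplification A = ΔT/ΔT₀ = 1.01/0.66 = 1.53.
Total gain g = 1 − 1/A = 1 − 1/1.53 = 0.3464.
Known gains sum to 0.149 + 0.278 + 0.126 = 0.553.
g_lr = 0.3464 − 0.553 = -0.21.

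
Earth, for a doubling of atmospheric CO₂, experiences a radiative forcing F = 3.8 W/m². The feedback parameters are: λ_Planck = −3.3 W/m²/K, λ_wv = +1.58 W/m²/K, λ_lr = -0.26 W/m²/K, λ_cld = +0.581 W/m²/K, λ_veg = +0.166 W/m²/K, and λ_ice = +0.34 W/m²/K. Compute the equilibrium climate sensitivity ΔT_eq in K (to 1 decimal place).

4.3 K

Net feedback parameter λ = (−3.3) + (+1.58) + (-0.26) + (+0.581) + (+0.166) + (+0.34) = -0.893 W/m²/K.
ΔT = −F/λ = −3.8/(-0.893) = 4.3 K.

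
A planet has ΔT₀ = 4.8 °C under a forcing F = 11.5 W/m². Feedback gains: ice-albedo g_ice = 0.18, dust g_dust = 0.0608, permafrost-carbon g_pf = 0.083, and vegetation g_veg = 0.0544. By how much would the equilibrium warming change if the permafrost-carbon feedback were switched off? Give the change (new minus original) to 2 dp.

Original: g = 0.3782, ΔT = 4.8/(1−0.3782) = 7.7195 °C.
Without permafrost-carbon: g' = 0.2952, ΔT' = 4.8/(1−0.2952) = 6.8104 °C.
Change = 6.8104 − 7.7195 = -0.91 °C.

-0.91 °C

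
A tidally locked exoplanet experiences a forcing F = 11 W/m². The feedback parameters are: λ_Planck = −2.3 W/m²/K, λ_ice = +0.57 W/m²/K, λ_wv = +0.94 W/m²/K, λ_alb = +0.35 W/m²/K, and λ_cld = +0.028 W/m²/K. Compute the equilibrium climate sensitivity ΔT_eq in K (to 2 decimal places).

26.70 K

Net feedback parameter λ = (−2.3) + (+0.57) + (+0.94) + (+0.35) + (+0.028) = -0.412 W/m²/K.
ΔT = −F/λ = −11/(-0.412) = 26.70 K.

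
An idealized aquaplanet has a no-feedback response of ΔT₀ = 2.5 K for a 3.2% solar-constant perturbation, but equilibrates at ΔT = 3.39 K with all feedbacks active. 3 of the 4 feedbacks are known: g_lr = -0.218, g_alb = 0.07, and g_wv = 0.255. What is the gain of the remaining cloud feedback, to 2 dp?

0.16

Amplification A = ΔT/ΔT₀ = 3.39/2.5 = 1.356.
Total gain g = 1 − 1/A = 1 − 1/1.356 = 0.2625.
Known gains sum to -0.218 + 0.07 + 0.255 = 0.107.
g_cld = 0.2625 − 0.107 = 0.16.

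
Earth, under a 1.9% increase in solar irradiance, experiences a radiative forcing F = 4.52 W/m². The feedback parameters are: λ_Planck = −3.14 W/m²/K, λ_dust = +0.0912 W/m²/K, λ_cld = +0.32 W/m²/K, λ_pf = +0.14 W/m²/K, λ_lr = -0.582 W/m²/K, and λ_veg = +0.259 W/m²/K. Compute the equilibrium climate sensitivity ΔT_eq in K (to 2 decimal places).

1.55 K

Net feedback parameter λ = (−3.14) + (+0.0912) + (+0.32) + (+0.14) + (-0.582) + (+0.259) = -2.9118 W/m²/K.
ΔT = −F/λ = −4.52/(-2.9118) = 1.55 K.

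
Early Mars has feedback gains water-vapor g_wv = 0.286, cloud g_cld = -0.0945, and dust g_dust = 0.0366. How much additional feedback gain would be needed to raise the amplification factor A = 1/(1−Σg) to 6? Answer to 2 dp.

Current total gain = 0.2281.
Target gain for A = 6: g* = 1 − 1/6 = 0.8333.
Additional gain needed = 0.8333 − 0.2281 = 0.61.

0.61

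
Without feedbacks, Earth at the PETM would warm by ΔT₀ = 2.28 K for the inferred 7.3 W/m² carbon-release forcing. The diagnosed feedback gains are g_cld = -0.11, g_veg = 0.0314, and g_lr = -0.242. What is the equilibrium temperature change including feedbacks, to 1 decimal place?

1.7 K

Total gain g = -0.11 + 0.0314 − 0.242 = -0.3206.
Amplification A = 1/(1 + 0.3206) = 0.7572.
ΔT = 2.28 × 0.7572 = 1.7 K.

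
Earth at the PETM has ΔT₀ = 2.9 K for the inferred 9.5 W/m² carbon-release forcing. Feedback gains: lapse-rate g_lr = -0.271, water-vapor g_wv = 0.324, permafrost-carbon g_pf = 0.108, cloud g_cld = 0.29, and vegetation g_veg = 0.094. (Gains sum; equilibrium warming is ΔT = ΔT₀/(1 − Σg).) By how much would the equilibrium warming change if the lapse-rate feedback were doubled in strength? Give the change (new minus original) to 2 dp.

-2.38 K

Original: g = 0.545, ΔT = 2.9/(1−0.545) = 6.3736 K.
With doubled lapse-rate: g' = 0.274, ΔT' = 2.9/(1−0.274) = 3.9945 K.
Change = 3.9945 − 6.3736 = -2.38 K.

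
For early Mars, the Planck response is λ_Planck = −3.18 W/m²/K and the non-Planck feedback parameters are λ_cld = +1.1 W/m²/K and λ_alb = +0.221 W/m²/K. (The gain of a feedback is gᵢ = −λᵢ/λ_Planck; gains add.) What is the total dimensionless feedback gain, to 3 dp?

0.415

Convert to gains: g_cld = 1.1/3.18 = 0.3459; g_alb = 0.221/3.18 = 0.0695.
Total gain g = 0.4154.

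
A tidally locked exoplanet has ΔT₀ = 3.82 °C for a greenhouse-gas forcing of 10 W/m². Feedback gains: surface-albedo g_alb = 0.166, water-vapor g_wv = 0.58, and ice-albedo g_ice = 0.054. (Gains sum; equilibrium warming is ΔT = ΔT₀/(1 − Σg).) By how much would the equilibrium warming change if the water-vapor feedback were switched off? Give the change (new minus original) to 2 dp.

Original: g = 0.8, ΔT = 3.82/(1−0.8) = 19.1000 °C.
Without water-vapor: g' = 0.22, ΔT' = 3.82/(1−0.22) = 4.8974 °C.
Change = 4.8974 − 19.1000 = -14.20 °C.

-14.20 °C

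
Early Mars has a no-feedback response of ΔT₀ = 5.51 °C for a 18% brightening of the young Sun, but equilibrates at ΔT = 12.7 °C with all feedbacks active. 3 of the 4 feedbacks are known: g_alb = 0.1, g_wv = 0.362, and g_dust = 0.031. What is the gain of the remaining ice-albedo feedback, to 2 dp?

0.07

Amplification A = ΔT/ΔT₀ = 12.7/5.51 = 2.305.
Total gain g = 1 − 1/A = 1 − 1/2.305 = 0.5662.
Known gains sum to 0.1 + 0.362 + 0.031 = 0.493.
g_ice = 0.5662 − 0.493 = 0.07.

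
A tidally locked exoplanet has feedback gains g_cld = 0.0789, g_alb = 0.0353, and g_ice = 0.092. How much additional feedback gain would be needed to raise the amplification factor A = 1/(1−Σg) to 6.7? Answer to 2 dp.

Current total gain = 0.2062.
Target gain for A = 6.7: g* = 1 − 1/6.7 = 0.8507.
Additional gain needed = 0.8507 − 0.2062 = 0.64.

0.64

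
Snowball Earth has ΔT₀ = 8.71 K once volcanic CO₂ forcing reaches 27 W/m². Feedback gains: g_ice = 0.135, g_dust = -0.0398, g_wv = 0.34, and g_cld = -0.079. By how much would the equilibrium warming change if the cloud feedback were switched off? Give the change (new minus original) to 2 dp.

Original: g = 0.3562, ΔT = 8.71/(1−0.3562) = 13.5290 K.
Without cloud: g' = 0.4352, ΔT' = 8.71/(1−0.4352) = 15.4214 K.
Change = 15.4214 − 13.5290 = 1.89 K.

1.89 K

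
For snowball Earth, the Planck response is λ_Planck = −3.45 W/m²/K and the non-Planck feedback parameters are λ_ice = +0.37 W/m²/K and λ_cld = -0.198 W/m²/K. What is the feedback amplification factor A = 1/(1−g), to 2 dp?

Convert to gains: g_ice = 0.37/3.45 = 0.1072; g_cld = -0.198/3.45 = -0.05739.
Total gain g = 0.04981.
A = 1/(1 − 0.04981) = 1.05.

1.05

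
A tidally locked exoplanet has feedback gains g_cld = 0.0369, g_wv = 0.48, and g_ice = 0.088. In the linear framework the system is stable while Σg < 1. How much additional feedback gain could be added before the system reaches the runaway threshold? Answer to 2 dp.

Current total gain = 0.0369 + 0.48 + 0.088 = 0.6049.
Margin to runaway = 1 − 0.6049 = 0.40.

0.40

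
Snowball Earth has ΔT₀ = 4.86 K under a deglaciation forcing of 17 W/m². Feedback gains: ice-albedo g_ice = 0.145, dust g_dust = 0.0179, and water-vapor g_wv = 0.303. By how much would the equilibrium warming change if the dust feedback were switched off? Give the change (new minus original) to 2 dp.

-0.30 K

Original: g = 0.4659, ΔT = 4.86/(1−0.4659) = 9.0994 K.
Without dust: g' = 0.448, ΔT' = 4.86/(1−0.448) = 8.8043 K.
Change = 8.8043 − 9.0994 = -0.30 K.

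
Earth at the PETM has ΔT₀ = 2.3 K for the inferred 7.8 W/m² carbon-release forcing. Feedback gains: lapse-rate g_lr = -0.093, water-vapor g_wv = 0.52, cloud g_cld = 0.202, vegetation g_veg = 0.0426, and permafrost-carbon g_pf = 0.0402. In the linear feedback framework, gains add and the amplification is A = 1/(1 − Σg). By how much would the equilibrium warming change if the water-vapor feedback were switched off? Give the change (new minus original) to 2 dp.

Original: g = 0.7118, ΔT = 2.3/(1−0.7118) = 7.9806 K.
Without water-vapor: g' = 0.1918, ΔT' = 2.3/(1−0.1918) = 2.8458 K.
Change = 2.8458 − 7.9806 = -5.13 K.

-5.13 K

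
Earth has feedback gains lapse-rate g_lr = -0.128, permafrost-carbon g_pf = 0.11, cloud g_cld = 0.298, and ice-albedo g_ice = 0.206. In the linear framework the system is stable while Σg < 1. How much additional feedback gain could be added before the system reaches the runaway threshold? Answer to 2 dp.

Current total gain = -0.128 + 0.11 + 0.298 + 0.206 = 0.486.
Margin to runaway = 1 − 0.486 = 0.51.

0.51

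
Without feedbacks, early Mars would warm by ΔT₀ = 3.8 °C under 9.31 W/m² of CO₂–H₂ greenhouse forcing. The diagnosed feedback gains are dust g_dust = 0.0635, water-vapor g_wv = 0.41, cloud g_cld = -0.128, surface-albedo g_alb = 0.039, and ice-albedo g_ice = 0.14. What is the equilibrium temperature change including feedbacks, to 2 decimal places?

Total gain g = 0.0635 + 0.41 − 0.128 + 0.039 + 0.14 = 0.5245.
Amplification A = 1/(1 − 0.5245) = 2.103.
ΔT = 3.8 × 2.103 = 7.99 °C.

7.99 °C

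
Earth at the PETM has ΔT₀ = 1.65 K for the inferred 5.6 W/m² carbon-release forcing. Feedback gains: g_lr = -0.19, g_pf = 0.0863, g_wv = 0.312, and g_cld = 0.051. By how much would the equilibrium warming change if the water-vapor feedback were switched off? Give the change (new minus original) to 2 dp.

-0.66 K

Original: g = 0.2593, ΔT = 1.65/(1−0.2593) = 2.2276 K.
Without water-vapor: g' = -0.0527, ΔT' = 1.65/(1+0.0527) = 1.5674 K.
Change = 1.5674 − 2.2276 = -0.66 K.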